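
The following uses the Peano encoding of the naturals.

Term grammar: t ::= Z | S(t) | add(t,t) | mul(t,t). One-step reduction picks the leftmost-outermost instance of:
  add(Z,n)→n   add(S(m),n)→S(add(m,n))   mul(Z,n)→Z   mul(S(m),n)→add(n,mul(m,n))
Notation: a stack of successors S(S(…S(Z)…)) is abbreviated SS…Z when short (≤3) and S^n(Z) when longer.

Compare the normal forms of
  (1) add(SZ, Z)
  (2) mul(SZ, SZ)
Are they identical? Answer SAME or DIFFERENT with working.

Term A:
  start: add(SZ, Z)
  step 1: S(add(Z, Z))
  step 2: SZ

Term B:
  start: mul(SZ, SZ)
  step 1: add(SZ, mul(Z, SZ))
  step 2: S(add(Z, mul(Z, SZ)))
  step 3: S(mul(Z, SZ))
  step 4: SZ

Answer: SAME — A ⇓ SZ, B ⇓ SZ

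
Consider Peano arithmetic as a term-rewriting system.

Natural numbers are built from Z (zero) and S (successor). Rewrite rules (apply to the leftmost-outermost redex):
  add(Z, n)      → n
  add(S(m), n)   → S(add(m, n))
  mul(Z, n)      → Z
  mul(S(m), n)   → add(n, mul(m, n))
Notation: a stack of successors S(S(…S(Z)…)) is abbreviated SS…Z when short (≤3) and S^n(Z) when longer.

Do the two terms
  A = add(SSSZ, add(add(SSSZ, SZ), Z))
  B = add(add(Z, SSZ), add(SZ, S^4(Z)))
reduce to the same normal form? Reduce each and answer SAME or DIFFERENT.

Answer: SAME — A ⇓ S^7(Z), B ⇓ S^7(Z)

Working:
Term A:
  start: add(SSSZ, add(add(SSSZ, SZ), Z))
  [1] S(add(SSZ, add(add(SSSZ, SZ), Z)))
  [2] S(S(add(SZ, add(add(SSSZ, SZ), Z))))
  [3] S(S(S(add(Z, add(add(SSSZ, SZ), Z)))))
  [4] S(S(S(add(add(SSSZ, SZ), Z))))
  [5] S(S(S(add(S(add(SSZ, SZ)), Z))))
  [6] S(S(S(S(add(add(SSZ, SZ), Z)))))
  [7] S(S(S(S(add(S(add(SZ, SZ)), Z)))))
  [8] S(S(S(S(S(add(add(SZ, SZ), Z))))))
  [9] S(S(S(S(S(add(S(add(Z, SZ)), Z))))))
  [10] S(S(S(S(S(S(add(add(Z, SZ), Z)))))))
  [11] S(S(S(S(S(S(add(SZ, Z)))))))
  [12] S(S(S(S(S(S(S(add(Z, Z))))))))
  [13] S^7(Z)

Term B:
  start: add(add(Z, SSZ), add(SZ, S^4(Z)))
  [1] add(SSZ, add(SZ, S^4(Z)))
  [2] S(add(SZ, add(SZ, S^4(Z))))
  [3] S(S(add(Z, add(SZ, S^4(Z)))))
  [4] S(S(add(SZ, S^4(Z))))
  [5] S(S(S(add(Z, S^4(Z)))))
  [6] S^7(Z)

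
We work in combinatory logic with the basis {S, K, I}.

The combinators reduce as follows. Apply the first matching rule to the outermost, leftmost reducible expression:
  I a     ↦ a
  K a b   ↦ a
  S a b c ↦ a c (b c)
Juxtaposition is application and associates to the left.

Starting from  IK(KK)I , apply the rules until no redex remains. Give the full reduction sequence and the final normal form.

  start: IK(KK)I
  →1  K(KK)I
  →2  KK

Answer: normal form = KK  (in 2 steps)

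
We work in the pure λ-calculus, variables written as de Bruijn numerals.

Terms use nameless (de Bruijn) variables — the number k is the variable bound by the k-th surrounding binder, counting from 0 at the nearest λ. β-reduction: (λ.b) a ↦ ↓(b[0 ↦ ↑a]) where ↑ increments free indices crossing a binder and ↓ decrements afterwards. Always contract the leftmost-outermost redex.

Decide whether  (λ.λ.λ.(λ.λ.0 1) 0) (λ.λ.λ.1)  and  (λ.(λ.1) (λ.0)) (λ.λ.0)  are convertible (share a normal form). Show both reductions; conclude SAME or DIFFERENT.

Term A:
  start: (λ.λ.λ.(λ.λ.0 1) 0) (λ.λ.λ.1)
  step 1: λ.λ.(λ.λ.0 1) 0
  step 2: λ.λ.λ.0 1

Term B:
  start: (λ.(λ.1) (λ.0)) (λ.λ.0)
  step 1: (λ.λ.λ.0) (λ.0)
  step 2: λ.λ.0

Answer: DIFFERENT — A ⇓ λ.λ.λ.0 1, B ⇓ λ.λ.0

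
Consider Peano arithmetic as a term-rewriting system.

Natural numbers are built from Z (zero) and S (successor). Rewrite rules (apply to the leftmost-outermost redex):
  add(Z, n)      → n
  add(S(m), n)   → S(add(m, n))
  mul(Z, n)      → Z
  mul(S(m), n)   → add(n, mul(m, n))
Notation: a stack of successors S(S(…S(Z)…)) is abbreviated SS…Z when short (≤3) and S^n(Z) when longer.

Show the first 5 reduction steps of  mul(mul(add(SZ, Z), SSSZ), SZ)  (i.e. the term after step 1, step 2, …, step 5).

  start: mul(mul(add(SZ, Z), SSSZ), SZ)
  →1  mul(mul(S(add(Z, Z)), SSSZ), SZ)
  →2  mul(add(SSSZ, mul(add(Z, Z), SSSZ)), SZ)
  →3  mul(S(add(SSZ, mul(add(Z, Z), SSSZ))), SZ)
  →4  add(SZ, mul(add(SSZ, mul(add(Z, Z), SSSZ)), SZ))
  →5  S(add(Z, mul(add(SSZ, mul(add(Z, Z), SSSZ)), SZ)))

Answer: after 5 steps: S(add(Z, mul(add(SSZ, mul(add(Z, Z), SSSZ)), SZ)))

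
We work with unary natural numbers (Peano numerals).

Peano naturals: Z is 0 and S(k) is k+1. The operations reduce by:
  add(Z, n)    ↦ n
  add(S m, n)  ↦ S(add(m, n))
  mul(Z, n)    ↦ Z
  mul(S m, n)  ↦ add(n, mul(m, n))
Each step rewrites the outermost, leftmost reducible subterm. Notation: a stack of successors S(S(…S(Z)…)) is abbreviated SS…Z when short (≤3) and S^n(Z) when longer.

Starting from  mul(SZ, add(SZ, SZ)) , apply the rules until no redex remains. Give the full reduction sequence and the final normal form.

  start: mul(SZ, add(SZ, SZ))
  step 1: add(add(SZ, SZ), mul(Z, add(SZ, SZ)))
  step 2: add(S(add(Z, SZ)), mul(Z, add(SZ, SZ)))
  step 3: S(add(add(Z, SZ), mul(Z, add(SZ, SZ))))
  step 4: S(add(SZ, mul(Z, add(SZ, SZ))))
  step 5: S(S(add(Z, mul(Z, add(SZ, SZ)))))
  step 6: S(S(mul(Z, add(SZ, SZ))))
  step 7: SSZ

Answer: normal form = SSZ  (in 7 steps)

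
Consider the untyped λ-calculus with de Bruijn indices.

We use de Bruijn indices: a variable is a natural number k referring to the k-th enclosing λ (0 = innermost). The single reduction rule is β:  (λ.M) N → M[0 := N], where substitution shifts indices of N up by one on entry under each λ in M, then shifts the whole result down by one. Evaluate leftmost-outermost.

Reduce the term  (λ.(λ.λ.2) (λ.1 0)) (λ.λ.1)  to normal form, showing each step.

  start: (λ.(λ.λ.2) (λ.1 0)) (λ.λ.1)
  →1  (λ.λ.λ.λ.1) (λ.(λ.λ.1) 0)
  →2  λ.λ.λ.1

Answer: normal form = λ.λ.λ.1  (in 2 steps)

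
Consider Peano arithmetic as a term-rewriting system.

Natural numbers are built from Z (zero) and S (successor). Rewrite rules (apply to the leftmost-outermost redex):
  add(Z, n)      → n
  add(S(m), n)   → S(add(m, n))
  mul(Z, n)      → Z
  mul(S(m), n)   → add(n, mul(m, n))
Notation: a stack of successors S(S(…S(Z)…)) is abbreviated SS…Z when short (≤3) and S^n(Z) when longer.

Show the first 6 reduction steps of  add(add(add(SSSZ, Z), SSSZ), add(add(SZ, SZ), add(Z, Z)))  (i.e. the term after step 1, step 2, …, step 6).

  start: add(add(add(SSSZ, Z), SSSZ), add(add(SZ, SZ), add(Z, Z)))
  step 1: add(add(S(add(SSZ, Z)), SSSZ), add(add(SZ, SZ), add(Z, Z)))
  step 2: add(S(add(add(SSZ, Z), SSSZ)), add(add(SZ, SZ), add(Z, Z)))
  step 3: S(add(add(add(SSZ, Z), SSSZ), add(add(SZ, SZ), add(Z, Z))))
  step 4: S(add(add(S(add(SZ, Z)), SSSZ), add(add(SZ, SZ), add(Z, Z))))
  step 5: S(add(S(add(add(SZ, Z), SSSZ)), add(add(SZ, SZ), add(Z, Z))))
  step 6: S(S(add(add(add(SZ, Z), SSSZ), add(add(SZ, SZ), add(Z, Z)))))

Answer: after 6 steps: S(S(add(add(add(SZ, Z), SSSZ), add(add(SZ, SZ), add(Z, Z)))))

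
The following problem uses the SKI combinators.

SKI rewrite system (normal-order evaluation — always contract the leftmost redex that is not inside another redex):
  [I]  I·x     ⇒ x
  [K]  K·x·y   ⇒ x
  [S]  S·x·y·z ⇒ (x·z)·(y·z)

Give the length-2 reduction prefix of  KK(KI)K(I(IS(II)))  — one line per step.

  start: KK(KI)K(I(IS(II)))
  [1] KK(I(IS(II)))
  [2] K

Answer: after 2 steps: K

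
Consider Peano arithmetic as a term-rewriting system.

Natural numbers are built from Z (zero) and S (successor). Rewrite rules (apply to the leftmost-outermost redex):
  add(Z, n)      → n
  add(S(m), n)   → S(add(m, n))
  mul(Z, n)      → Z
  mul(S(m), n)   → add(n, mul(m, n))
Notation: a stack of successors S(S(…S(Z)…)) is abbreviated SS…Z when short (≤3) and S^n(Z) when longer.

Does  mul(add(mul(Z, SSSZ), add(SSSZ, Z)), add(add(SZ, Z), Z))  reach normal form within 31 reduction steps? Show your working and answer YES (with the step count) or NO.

  start: mul(add(mul(Z, SSSZ), add(SSSZ, Z)), add(add(SZ, Z), Z))
  [1] mul(add(Z, add(SSSZ, Z)), add(add(SZ, Z), Z))
  [2] mul(add(SSSZ, Z), add(add(SZ, Z), Z))
  [3] mul(S(add(SSZ, Z)), add(add(SZ, Z), Z))
  [4] add(add(add(SZ, Z), Z), mul(add(SSZ, Z), add(add(SZ, Z), Z)))
  [5] add(add(S(add(Z, Z)), Z), mul(add(SSZ, Z), add(add(SZ, Z), Z)))
  [6] add(S(add(add(Z, Z), Z)), mul(add(SSZ, Z), add(add(SZ, Z), Z)))
  [7] S(add(add(add(Z, Z), Z), mul(add(SSZ, Z), add(add(SZ, Z), Z))))
  [8] S(add(add(Z, Z), mul(add(SSZ, Z), add(add(SZ, Z), Z))))
  [9] S(add(Z, mul(add(SSZ, Z), add(add(SZ, Z), Z))))
  [10] S(mul(add(SSZ, Z), add(add(SZ, Z), Z)))
  [11] S(mul(S(add(SZ, Z)), add(add(SZ, Z), Z)))
  [12] S(add(add(add(SZ, Z), Z), mul(add(SZ, Z), add(add(SZ, Z), Z))))
  [13] S(add(add(S(add(Z, Z)), Z), mul(add(SZ, Z), add(add(SZ, Z), Z))))
  [14] S(add(S(add(add(Z, Z), Z)), mul(add(SZ, Z), add(add(SZ, Z), Z))))
  [15] S(S(add(add(add(Z, Z), Z), mul(add(SZ, Z), add(add(SZ, Z), Z)))))
  [16] S(S(add(add(Z, Z), mul(add(SZ, Z), add(add(SZ, Z), Z)))))
  [17] S(S(add(Z, mul(add(SZ, Z), add(add(SZ, Z), Z)))))
  [18] S(S(mul(add(SZ, Z), add(add(SZ, Z), Z))))
  [19] S(S(mul(S(add(Z, Z)), add(add(SZ, Z), Z))))
  [20] S(S(add(add(add(SZ, Z), Z), mul(add(Z, Z), add(add(SZ, Z), Z)))))
  [21] S(S(add(add(S(add(Z, Z)), Z), mul(add(Z, Z), add(add(SZ, Z), Z)))))
  [22] S(S(add(S(add(add(Z, Z), Z)), mul(add(Z, Z), add(add(SZ, Z), Z)))))
  [23] S(S(S(add(add(add(Z, Z), Z), mul(add(Z, Z), add(add(SZ, Z), Z))))))
  [24] S(S(S(add(add(Z, Z), mul(add(Z, Z), add(add(SZ, Z), Z))))))
  [25] S(S(S(add(Z, mul(add(Z, Z), add(add(SZ, Z), Z))))))
  [26] S(S(S(mul(add(Z, Z), add(add(SZ, Z), Z)))))
  [27] S(S(S(mul(Z, add(add(SZ, Z), Z)))))
  [28] SSSZ

Answer: YES — reaches normal form SSSZ in 28 ≤ 31 steps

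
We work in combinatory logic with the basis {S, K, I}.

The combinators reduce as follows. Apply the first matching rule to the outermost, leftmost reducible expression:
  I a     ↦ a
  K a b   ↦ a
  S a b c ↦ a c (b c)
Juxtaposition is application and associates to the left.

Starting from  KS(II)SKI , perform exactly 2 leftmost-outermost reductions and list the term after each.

  start: KS(II)SKI
  [1] SSKI
  [2] SI(KI)

Answer: after 2 steps: SI(KI)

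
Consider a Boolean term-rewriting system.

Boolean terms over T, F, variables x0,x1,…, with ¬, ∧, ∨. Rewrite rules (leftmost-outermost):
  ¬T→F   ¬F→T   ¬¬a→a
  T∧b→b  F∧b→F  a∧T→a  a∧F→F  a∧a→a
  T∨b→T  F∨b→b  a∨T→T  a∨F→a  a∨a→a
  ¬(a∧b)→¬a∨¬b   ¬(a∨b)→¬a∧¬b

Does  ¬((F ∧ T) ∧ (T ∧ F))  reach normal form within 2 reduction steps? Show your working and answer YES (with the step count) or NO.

Answer: NO — after 2 steps the term is (¬F ∨ ¬T) ∨ ¬(T ∧ F), not yet normal

Working:
  start: ¬((F ∧ T) ∧ (T ∧ F))
  [1] ¬(F ∧ T) ∨ ¬(T ∧ F)
  [2] (¬F ∨ ¬T) ∨ ¬(T ∧ F)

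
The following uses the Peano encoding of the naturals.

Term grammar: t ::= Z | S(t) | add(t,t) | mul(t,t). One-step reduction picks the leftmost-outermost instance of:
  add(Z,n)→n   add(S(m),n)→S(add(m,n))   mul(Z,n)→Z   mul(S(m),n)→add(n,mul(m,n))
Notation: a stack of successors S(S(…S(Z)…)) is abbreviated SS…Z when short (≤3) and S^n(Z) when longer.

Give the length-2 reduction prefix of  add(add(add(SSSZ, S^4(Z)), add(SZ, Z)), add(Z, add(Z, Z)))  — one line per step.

  start: add(add(add(SSSZ, S^4(Z)), add(SZ, Z)), add(Z, add(Z, Z)))
  [1] add(add(S(add(SSZ, S^4(Z))), add(SZ, Z)), add(Z, add(Z, Z)))
  [2] add(S(add(add(SSZ, S^4(Z)), add(SZ, Z))), add(Z, add(Z, Z)))

Answer: after 2 steps: add(S(add(add(SSZ, S^4(Z)), add(SZ, Z))), add(Z, add(Z, Z)))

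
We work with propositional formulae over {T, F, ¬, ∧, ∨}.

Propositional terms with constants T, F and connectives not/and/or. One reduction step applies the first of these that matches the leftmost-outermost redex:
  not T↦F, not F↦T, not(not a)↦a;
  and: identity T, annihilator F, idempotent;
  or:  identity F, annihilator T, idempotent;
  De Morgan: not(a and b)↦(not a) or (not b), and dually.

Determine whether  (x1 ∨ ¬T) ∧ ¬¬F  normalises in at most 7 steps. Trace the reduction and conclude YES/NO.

Answer: YES — reaches normal form F in 4 ≤ 7 steps

Derivation:
  start: (x1 ∨ ¬T) ∧ ¬¬F
  step 1: (x1 ∨ F) ∧ ¬¬F
  step 2: x1 ∧ ¬¬F
  step 3: x1 ∧ F
  step 4: F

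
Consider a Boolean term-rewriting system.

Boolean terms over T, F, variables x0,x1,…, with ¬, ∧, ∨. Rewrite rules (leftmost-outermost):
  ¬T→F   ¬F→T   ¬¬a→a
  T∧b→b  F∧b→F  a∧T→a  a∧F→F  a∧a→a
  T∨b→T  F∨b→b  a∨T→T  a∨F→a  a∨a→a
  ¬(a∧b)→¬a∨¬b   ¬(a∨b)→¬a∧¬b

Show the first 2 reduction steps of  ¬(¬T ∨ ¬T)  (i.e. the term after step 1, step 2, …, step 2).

  start: ¬(¬T ∨ ¬T)
  →1  ¬¬T ∧ ¬¬T
  →2  ¬¬T

Answer: after 2 steps: ¬¬T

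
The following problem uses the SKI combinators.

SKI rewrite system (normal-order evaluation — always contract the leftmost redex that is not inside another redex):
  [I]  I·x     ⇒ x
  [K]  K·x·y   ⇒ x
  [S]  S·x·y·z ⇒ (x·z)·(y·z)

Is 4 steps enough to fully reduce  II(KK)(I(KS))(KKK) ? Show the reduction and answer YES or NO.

  start: II(KK)(I(KS))(KKK)
  [1] I(KK)(I(KS))(KKK)
  [2] KK(I(KS))(KKK)
  [3] K(KKK)
  [4] KK

Answer: YES — reaches normal form KK in 4 ≤ 4 steps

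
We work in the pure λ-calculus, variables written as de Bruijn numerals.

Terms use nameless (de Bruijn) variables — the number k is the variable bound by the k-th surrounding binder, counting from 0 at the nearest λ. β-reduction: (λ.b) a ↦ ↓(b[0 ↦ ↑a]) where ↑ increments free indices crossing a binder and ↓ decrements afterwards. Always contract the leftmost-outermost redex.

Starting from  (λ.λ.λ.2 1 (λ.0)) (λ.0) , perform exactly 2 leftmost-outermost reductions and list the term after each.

  start: (λ.λ.λ.2 1 (λ.0)) (λ.0)
  step 1: λ.λ.(λ.0) 1 (λ.0)
  step 2: λ.λ.1 (λ.0)

Answer: after 2 steps: λ.λ.1 (λ.0)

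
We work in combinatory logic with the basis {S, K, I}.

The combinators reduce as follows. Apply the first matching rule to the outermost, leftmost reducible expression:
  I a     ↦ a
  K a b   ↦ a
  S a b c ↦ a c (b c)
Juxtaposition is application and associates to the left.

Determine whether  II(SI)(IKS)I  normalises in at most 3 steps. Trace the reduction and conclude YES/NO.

  start: II(SI)(IKS)I
  [1] I(SI)(IKS)I
  [2] SI(IKS)I
  [3] II(IKSI)

Answer: NO — after 3 steps the term is II(IKSI), not yet normal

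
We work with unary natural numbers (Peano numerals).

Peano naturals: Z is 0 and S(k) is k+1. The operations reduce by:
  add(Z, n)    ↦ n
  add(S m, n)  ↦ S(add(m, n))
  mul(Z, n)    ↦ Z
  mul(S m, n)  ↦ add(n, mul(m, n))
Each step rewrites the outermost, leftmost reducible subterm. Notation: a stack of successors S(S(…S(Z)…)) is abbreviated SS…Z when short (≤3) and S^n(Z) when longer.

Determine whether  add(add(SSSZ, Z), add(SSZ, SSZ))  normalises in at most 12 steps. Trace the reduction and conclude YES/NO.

  start: add(add(SSSZ, Z), add(SSZ, SSZ))
  →1  add(S(add(SSZ, Z)), add(SSZ, SSZ))
  →2  S(add(add(SSZ, Z), add(SSZ, SSZ)))
  →3  S(add(S(add(SZ, Z)), add(SSZ, SSZ)))
  →4  S(S(add(add(SZ, Z), add(SSZ, SSZ))))
  →5  S(S(add(S(add(Z, Z)), add(SSZ, SSZ))))
  →6  S(S(S(add(add(Z, Z), add(SSZ, SSZ)))))
  →7  S(S(S(add(Z, add(SSZ, SSZ)))))
  →8  S(S(S(add(SSZ, SSZ))))
  →9  S(S(S(S(add(SZ, SSZ)))))
  →10  S(S(S(S(S(add(Z, SSZ))))))
  →11  S^7(Z)

Answer: YES — reaches normal form S^7(Z) in 11 ≤ 12 steps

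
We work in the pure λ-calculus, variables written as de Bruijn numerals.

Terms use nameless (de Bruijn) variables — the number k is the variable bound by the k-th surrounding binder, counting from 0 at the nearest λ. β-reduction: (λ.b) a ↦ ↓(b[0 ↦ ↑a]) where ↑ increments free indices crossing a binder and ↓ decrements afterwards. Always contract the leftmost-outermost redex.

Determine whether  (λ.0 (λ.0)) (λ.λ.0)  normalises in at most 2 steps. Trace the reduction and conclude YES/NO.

Answer: YES — reaches normal form λ.0 in 2 ≤ 2 steps

Derivation:
  start: (λ.0 (λ.0)) (λ.λ.0)
  →1  (λ.λ.0) (λ.0)
  →2  λ.0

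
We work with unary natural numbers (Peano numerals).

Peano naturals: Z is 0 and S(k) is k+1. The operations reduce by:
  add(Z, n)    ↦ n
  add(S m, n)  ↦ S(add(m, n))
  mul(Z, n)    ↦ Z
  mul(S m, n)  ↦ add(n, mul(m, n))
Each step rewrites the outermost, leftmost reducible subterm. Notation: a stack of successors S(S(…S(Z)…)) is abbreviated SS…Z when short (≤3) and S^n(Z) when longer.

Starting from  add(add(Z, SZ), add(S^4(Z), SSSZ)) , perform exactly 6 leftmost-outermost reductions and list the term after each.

Answer: after 6 steps: S(S(S(S(add(SZ, SSSZ)))))

Working:
  start: add(add(Z, SZ), add(S^4(Z), SSSZ))
  [1] add(SZ, add(S^4(Z), SSSZ))
  [2] S(add(Z, add(S^4(Z), SSSZ)))
  [3] S(add(S^4(Z), SSSZ))
  [4] S(S(add(SSSZ, SSSZ)))
  [5] S(S(S(add(SSZ, SSSZ))))
  [6] S(S(S(S(add(SZ, SSSZ)))))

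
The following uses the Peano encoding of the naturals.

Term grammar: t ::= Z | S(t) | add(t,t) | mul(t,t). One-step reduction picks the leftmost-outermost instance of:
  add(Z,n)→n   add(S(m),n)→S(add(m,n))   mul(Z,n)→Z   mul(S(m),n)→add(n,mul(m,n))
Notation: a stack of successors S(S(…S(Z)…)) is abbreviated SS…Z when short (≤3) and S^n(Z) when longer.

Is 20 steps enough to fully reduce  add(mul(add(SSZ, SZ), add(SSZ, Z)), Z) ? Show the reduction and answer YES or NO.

  start: add(mul(add(SSZ, SZ), add(SSZ, Z)), Z)
  [1] add(mul(S(add(SZ, SZ)), add(SSZ, Z)), Z)
  [2] add(add(add(SSZ, Z), mul(add(SZ, SZ), add(SSZ, Z))), Z)
  [3] add(add(S(add(SZ, Z)), mul(add(SZ, SZ), add(SSZ, Z))), Z)
  [4] add(S(add(add(SZ, Z), mul(add(SZ, SZ), add(SSZ, Z)))), Z)
  [5] S(add(add(add(SZ, Z), mul(add(SZ, SZ), add(SSZ, Z))), Z))
  [6] S(add(add(S(add(Z, Z)), mul(add(SZ, SZ), add(SSZ, Z))), Z))
  [7] S(add(S(add(add(Z, Z), mul(add(SZ, SZ), add(SSZ, Z)))), Z))
  [8] S(S(add(add(add(Z, Z), mul(add(SZ, SZ), add(SSZ, Z))), Z)))
  [9] S(S(add(add(Z, mul(add(SZ, SZ), add(SSZ, Z))), Z)))
  [10] S(S(add(mul(add(SZ, SZ), add(SSZ, Z)), Z)))
  [11] S(S(add(mul(S(add(Z, SZ)), add(SSZ, Z)), Z)))
  [12] S(S(add(add(add(SSZ, Z), mul(add(Z, SZ), add(SSZ, Z))), Z)))
  [13] S(S(add(add(S(add(SZ, Z)), mul(add(Z, SZ), add(SSZ, Z))), Z)))
  [14] S(S(add(S(add(add(SZ, Z), mul(add(Z, SZ), add(SSZ, Z)))), Z)))
  [15] S(S(S(add(add(add(SZ, Z), mul(add(Z, SZ), add(SSZ, Z))), Z))))
  [16] S(S(S(add(add(S(add(Z, Z)), mul(add(Z, SZ), add(SSZ, Z))), Z))))
  [17] S(S(S(add(S(add(add(Z, Z), mul(add(Z, SZ), add(SSZ, Z)))), Z))))
  [18] S(S(S(S(add(add(add(Z, Z), mul(add(Z, SZ), add(SSZ, Z))), Z)))))
  [19] S(S(S(S(add(add(Z, mul(add(Z, SZ), add(SSZ, Z))), Z)))))
  [20] S(S(S(S(add(mul(add(Z, SZ), add(SSZ, Z)), Z)))))

Answer: NO — after 20 steps the term is S(S(S(S(add(mul(add(Z, SZ), add(SSZ, Z)), Z))))), not yet normal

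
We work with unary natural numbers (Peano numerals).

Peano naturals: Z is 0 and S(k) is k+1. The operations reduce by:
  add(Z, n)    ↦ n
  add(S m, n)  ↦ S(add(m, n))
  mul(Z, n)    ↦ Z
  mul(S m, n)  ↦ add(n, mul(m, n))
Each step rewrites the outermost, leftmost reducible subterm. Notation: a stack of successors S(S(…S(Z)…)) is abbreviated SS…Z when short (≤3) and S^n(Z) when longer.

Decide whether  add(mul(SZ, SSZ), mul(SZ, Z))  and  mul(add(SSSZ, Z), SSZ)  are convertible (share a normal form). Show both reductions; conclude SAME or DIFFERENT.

Term A:
  start: add(mul(SZ, SSZ), mul(SZ, Z))
  step 1: add(add(SSZ, mul(Z, SSZ)), mul(SZ, Z))
  step 2: add(S(add(SZ, mul(Z, SSZ))), mul(SZ, Z))
  step 3: S(add(add(SZ, mul(Z, SSZ)), mul(SZ, Z)))
  step 4: S(add(S(add(Z, mul(Z, SSZ))), mul(SZ, Z)))
  step 5: S(S(add(add(Z, mul(Z, SSZ)), mul(SZ, Z))))
  step 6: S(S(add(mul(Z, SSZ), mul(SZ, Z))))
  step 7: S(S(add(Z, mul(SZ, Z))))
  step 8: S(S(mul(SZ, Z)))
  step 9: S(S(add(Z, mul(Z, Z))))
  step 10: S(S(mul(Z, Z)))
  step 11: SSZ

Term B:
  start: mul(add(SSSZ, Z), SSZ)
  step 1: mul(S(add(SSZ, Z)), SSZ)
  step 2: add(SSZ, mul(add(SSZ, Z), SSZ))
  step 3: S(add(SZ, mul(add(SSZ, Z), SSZ)))
  step 4: S(S(add(Z, mul(add(SSZ, Z), SSZ))))
  step 5: S(S(mul(add(SSZ, Z), SSZ)))
  step 6: S(S(mul(S(add(SZ, Z)), SSZ)))
  step 7: S(S(add(SSZ, mul(add(SZ, Z), SSZ))))
  step 8: S(S(S(add(SZ, mul(add(SZ, Z), SSZ)))))
  step 9: S(S(S(S(add(Z, mul(add(SZ, Z), SSZ))))))
  step 10: S(S(S(S(mul(add(SZ, Z), SSZ)))))
  step 11: S(S(S(S(mul(S(add(Z, Z)), SSZ)))))
  step 12: S(S(S(S(add(SSZ, mul(add(Z, Z), SSZ))))))
  step 13: S(S(S(S(S(add(SZ, mul(add(Z, Z), SSZ)))))))
  step 14: S(S(S(S(S(S(add(Z, mul(add(Z, Z), SSZ))))))))
  step 15: S(S(S(S(S(S(mul(add(Z, Z), SSZ)))))))
  step 16: S(S(S(S(S(S(mul(Z, SSZ)))))))
  step 17: S^6(Z)

Answer: DIFFERENT — A ⇓ SSZ, B ⇓ S^6(Z)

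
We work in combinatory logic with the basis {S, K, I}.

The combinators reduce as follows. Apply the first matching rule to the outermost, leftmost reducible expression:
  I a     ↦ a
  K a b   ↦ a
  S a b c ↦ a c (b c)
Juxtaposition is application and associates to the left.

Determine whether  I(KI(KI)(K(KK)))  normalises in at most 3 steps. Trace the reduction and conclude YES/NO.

Answer: YES — reaches normal form K(KK) in 3 ≤ 3 steps

Derivation:
  start: I(KI(KI)(K(KK)))
  →1  KI(KI)(K(KK))
  →2  I(K(KK))
  →3  K(KK)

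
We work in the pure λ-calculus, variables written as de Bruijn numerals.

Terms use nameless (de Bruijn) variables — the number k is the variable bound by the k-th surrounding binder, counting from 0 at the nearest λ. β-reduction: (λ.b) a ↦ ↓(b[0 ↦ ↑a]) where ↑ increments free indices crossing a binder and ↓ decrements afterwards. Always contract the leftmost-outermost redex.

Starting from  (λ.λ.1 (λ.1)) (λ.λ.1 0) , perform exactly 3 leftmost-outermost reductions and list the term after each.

Answer: after 3 steps: λ.λ.1

Reduction:
  start: (λ.λ.1 (λ.1)) (λ.λ.1 0)
  [1] λ.(λ.λ.1 0) (λ.1)
  [2] λ.λ.(λ.2) 0
  [3] λ.λ.1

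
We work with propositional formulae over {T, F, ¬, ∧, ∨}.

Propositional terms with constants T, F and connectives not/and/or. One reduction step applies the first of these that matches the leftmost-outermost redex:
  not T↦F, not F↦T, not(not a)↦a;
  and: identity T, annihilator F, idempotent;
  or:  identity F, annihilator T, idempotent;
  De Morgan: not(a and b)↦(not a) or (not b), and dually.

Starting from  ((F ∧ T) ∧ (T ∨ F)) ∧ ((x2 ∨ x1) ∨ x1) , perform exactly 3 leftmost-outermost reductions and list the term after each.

Answer: after 3 steps: F

Derivation:
  start: ((F ∧ T) ∧ (T ∨ F)) ∧ ((x2 ∨ x1) ∨ x1)
  [1] (F ∧ (T ∨ F)) ∧ ((x2 ∨ x1) ∨ x1)
  [2] F ∧ ((x2 ∨ x1) ∨ x1)
  [3] F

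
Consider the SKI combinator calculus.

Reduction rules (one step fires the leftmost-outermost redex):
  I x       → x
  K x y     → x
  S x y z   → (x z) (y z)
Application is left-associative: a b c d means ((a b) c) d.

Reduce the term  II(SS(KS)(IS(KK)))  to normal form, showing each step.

  start: II(SS(KS)(IS(KK)))
  →1  I(SS(KS)(IS(KK)))
  →2  SS(KS)(IS(KK))
  →3  S(IS(KK))(KS(IS(KK)))
  →4  S(S(KK))(KS(IS(KK)))
  →5  S(S(KK))S

Answer: normal form = S(S(KK))S  (in 5 steps)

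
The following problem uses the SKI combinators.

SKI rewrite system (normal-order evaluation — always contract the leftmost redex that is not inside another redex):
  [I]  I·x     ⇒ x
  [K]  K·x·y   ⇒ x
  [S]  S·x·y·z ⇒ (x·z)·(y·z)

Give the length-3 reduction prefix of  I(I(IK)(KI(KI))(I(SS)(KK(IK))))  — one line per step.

  start: I(I(IK)(KI(KI))(I(SS)(KK(IK))))
  →1  I(IK)(KI(KI))(I(SS)(KK(IK)))
  →2  IK(KI(KI))(I(SS)(KK(IK)))
  →3  K(KI(KI))(I(SS)(KK(IK)))

Answer: after 3 steps: K(KI(KI))(I(SS)(KK(IK)))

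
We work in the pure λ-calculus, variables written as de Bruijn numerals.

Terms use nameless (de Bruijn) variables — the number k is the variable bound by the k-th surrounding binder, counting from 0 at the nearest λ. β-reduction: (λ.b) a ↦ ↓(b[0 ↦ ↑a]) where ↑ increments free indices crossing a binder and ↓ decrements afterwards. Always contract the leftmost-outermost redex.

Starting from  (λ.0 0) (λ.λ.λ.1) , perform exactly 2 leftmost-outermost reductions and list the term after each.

  start: (λ.0 0) (λ.λ.λ.1)
  [1] (λ.λ.λ.1) (λ.λ.λ.1)
  [2] λ.λ.1

Answer: after 2 steps: λ.λ.1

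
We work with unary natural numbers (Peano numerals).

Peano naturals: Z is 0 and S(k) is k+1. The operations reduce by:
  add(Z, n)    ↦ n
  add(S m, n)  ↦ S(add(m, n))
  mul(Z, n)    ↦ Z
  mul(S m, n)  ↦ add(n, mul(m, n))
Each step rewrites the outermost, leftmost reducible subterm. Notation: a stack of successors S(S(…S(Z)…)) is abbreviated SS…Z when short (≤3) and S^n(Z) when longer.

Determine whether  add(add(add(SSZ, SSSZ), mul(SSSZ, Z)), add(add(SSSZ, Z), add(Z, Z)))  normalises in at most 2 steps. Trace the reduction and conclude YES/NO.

Answer: NO — after 2 steps the term is add(S(add(add(SZ, SSSZ), mul(SSSZ, Z))), add(add(SSSZ, Z), add(Z, Z))), not yet normal

Derivation:
  start: add(add(add(SSZ, SSSZ), mul(SSSZ, Z)), add(add(SSSZ, Z), add(Z, Z)))
  →1  add(add(S(add(SZ, SSSZ)), mul(SSSZ, Z)), add(add(SSSZ, Z), add(Z, Z)))
  →2  add(S(add(add(SZ, SSSZ), mul(SSSZ, Z))), add(add(SSSZ, Z), add(Z, Z)))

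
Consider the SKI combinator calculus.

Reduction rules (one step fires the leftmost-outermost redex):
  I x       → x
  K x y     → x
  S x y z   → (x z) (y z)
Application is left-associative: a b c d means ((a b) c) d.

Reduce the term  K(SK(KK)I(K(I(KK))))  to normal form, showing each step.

Answer: normal form = K(K(KK))  (in 4 steps)

Reduction:
  start: K(SK(KK)I(K(I(KK))))
  [1] K(KI(KKI)(K(I(KK))))
  [2] K(I(K(I(KK))))
  [3] K(K(I(KK)))
  [4] K(K(KK))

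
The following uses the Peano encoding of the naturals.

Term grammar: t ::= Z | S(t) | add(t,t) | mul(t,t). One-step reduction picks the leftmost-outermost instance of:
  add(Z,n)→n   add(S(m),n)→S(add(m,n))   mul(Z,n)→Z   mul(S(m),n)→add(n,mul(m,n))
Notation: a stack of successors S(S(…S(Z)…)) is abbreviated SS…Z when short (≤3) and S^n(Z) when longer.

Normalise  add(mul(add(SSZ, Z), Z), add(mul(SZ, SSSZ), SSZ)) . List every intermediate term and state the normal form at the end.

  start: add(mul(add(SSZ, Z), Z), add(mul(SZ, SSSZ), SSZ))
  [1] add(mul(S(add(SZ, Z)), Z), add(mul(SZ, SSSZ), SSZ))
  [2] add(add(Z, mul(add(SZ, Z), Z)), add(mul(SZ, SSSZ), SSZ))
  [3] add(mul(add(SZ, Z), Z), add(mul(SZ, SSSZ), SSZ))
  [4] add(mul(S(add(Z, Z)), Z), add(mul(SZ, SSSZ), SSZ))
  [5] add(add(Z, mul(add(Z, Z), Z)), add(mul(SZ, SSSZ), SSZ))
  [6] add(mul(add(Z, Z), Z), add(mul(SZ, SSSZ), SSZ))
  [7] add(mul(Z, Z), add(mul(SZ, SSSZ), SSZ))
  [8] add(Z, add(mul(SZ, SSSZ), SSZ))
  [9] add(mul(SZ, SSSZ), SSZ)
  [10] add(add(SSSZ, mul(Z, SSSZ)), SSZ)
  [11] add(S(add(SSZ, mul(Z, SSSZ))), SSZ)
  [12] S(add(add(SSZ, mul(Z, SSSZ)), SSZ))
  [13] S(add(S(add(SZ, mul(Z, SSSZ))), SSZ))
  [14] S(S(add(add(SZ, mul(Z, SSSZ)), SSZ)))
  [15] S(S(add(S(add(Z, mul(Z, SSSZ))), SSZ)))
  [16] S(S(S(add(add(Z, mul(Z, SSSZ)), SSZ))))
  [17] S(S(S(add(mul(Z, SSSZ), SSZ))))
  [18] S(S(S(add(Z, SSZ))))
  [19] S^5(Z)

Answer: normal form = S^5(Z)  (in 19 steps)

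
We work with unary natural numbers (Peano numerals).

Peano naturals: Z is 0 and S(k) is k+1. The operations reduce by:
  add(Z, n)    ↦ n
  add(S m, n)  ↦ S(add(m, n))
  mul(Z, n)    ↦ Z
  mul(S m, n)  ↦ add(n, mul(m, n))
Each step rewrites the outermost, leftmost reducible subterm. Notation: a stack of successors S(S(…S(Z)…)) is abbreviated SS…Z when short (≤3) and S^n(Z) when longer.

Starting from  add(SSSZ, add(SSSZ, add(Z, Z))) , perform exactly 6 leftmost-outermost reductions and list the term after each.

Answer: after 6 steps: S(S(S(S(S(add(SZ, add(Z, Z)))))))

Working:
  start: add(SSSZ, add(SSSZ, add(Z, Z)))
  [1] S(add(SSZ, add(SSSZ, add(Z, Z))))
  [2] S(S(add(SZ, add(SSSZ, add(Z, Z)))))
  [3] S(S(S(add(Z, add(SSSZ, add(Z, Z))))))
  [4] S(S(S(add(SSSZ, add(Z, Z)))))
  [5] S(S(S(S(add(SSZ, add(Z, Z))))))
  [6] S(S(S(S(S(add(SZ, add(Z, Z)))))))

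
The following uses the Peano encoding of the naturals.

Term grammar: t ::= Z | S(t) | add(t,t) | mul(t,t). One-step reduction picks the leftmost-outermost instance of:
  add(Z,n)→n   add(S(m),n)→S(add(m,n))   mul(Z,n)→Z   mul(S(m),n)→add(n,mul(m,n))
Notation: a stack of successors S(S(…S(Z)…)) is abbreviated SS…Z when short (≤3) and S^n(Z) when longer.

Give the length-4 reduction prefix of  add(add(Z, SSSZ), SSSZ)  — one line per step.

Answer: after 4 steps: S(S(S(add(Z, SSSZ))))

Reduction:
  start: add(add(Z, SSSZ), SSSZ)
  [1] add(SSSZ, SSSZ)
  [2] S(add(SSZ, SSSZ))
  [3] S(S(add(SZ, SSSZ)))
  [4] S(S(S(add(Z, SSSZ))))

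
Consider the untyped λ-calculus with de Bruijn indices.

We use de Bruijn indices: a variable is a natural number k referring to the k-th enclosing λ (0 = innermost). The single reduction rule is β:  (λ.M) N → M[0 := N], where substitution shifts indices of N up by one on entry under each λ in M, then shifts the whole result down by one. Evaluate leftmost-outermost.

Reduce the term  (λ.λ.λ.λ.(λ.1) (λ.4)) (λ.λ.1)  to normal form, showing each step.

Answer: normal form = λ.λ.λ.0  (in 2 steps)

Working:
  start: (λ.λ.λ.λ.(λ.1) (λ.4)) (λ.λ.1)
  →1  λ.λ.λ.(λ.1) (λ.λ.λ.1)
  →2  λ.λ.λ.0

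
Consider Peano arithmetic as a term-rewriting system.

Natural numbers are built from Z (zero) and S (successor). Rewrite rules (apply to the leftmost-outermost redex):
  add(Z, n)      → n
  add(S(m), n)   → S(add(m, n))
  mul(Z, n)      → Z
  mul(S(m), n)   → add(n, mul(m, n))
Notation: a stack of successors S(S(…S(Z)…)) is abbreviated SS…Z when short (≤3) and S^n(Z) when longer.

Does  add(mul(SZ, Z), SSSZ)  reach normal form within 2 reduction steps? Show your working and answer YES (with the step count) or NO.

Answer: NO — after 2 steps the term is add(mul(Z, Z), SSSZ), not yet normal

Derivation:
  start: add(mul(SZ, Z), SSSZ)
  step 1: add(add(Z, mul(Z, Z)), SSSZ)
  step 2: add(mul(Z, Z), SSSZ)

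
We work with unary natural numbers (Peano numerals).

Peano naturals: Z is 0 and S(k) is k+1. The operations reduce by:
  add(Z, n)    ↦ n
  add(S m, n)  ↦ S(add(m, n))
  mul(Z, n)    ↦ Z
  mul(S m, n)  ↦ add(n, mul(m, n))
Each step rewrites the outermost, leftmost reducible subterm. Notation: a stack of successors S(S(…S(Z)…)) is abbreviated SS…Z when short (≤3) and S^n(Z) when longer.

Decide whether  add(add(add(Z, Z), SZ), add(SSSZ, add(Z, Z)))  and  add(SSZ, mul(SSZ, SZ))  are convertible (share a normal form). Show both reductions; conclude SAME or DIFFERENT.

Term A:
  start: add(add(add(Z, Z), SZ), add(SSSZ, add(Z, Z)))
  [1] add(add(Z, SZ), add(SSSZ, add(Z, Z)))
  [2] add(SZ, add(SSSZ, add(Z, Z)))
  [3] S(add(Z, add(SSSZ, add(Z, Z))))
  [4] S(add(SSSZ, add(Z, Z)))
  [5] S(S(add(SSZ, add(Z, Z))))
  [6] S(S(S(add(SZ, add(Z, Z)))))
  [7] S(S(S(S(add(Z, add(Z, Z))))))
  [8] S(S(S(S(add(Z, Z)))))
  [9] S^4(Z)

Term B:
  start: add(SSZ, mul(SSZ, SZ))
  [1] S(add(SZ, mul(SSZ, SZ)))
  [2] S(S(add(Z, mul(SSZ, SZ))))
  [3] S(S(mul(SSZ, SZ)))
  [4] S(S(add(SZ, mul(SZ, SZ))))
  [5] S(S(S(add(Z, mul(SZ, SZ)))))
  [6] S(S(S(mul(SZ, SZ))))
  [7] S(S(S(add(SZ, mul(Z, SZ)))))
  [8] S(S(S(S(add(Z, mul(Z, SZ))))))
  [9] S(S(S(S(mul(Z, SZ)))))
  [10] S^4(Z)

Answer: SAME — A ⇓ S^4(Z), B ⇓ S^4(Z)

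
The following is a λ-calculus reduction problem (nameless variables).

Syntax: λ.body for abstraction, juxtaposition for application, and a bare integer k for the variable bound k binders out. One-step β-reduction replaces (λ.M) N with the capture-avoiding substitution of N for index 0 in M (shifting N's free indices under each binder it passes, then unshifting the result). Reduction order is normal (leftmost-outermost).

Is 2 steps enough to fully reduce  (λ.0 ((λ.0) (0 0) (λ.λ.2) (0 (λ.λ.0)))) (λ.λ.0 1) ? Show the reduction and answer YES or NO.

Answer: NO — after 2 steps the term is λ.0 ((λ.0) ((λ.λ.0 1) (λ.λ.0 1)) (λ.λ.λ.λ.0 1) ((λ.λ.0 1) (λ.λ.0))), not yet normal

Derivation:
  start: (λ.0 ((λ.0) (0 0) (λ.λ.2) (0 (λ.λ.0)))) (λ.λ.0 1)
  step 1: (λ.λ.0 1) ((λ.0) ((λ.λ.0 1) (λ.λ.0 1)) (λ.λ.λ.λ.0 1) ((λ.λ.0 1) (λ.λ.0)))
  step 2: λ.0 ((λ.0) ((λ.λ.0 1) (λ.λ.0 1)) (λ.λ.λ.λ.0 1) ((λ.λ.0 1) (λ.λ.0)))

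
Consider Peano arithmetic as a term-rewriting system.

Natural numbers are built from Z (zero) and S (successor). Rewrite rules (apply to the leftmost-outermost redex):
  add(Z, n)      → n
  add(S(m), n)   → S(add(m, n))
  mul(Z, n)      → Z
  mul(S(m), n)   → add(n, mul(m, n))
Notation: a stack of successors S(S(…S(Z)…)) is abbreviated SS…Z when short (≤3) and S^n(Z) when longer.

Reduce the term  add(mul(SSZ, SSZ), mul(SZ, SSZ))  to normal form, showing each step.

  start: add(mul(SSZ, SSZ), mul(SZ, SSZ))
  [1] add(add(SSZ, mul(SZ, SSZ)), mul(SZ, SSZ))
  [2] add(S(add(SZ, mul(SZ, SSZ))), mul(SZ, SSZ))
  [3] S(add(add(SZ, mul(SZ, SSZ)), mul(SZ, SSZ)))
  [4] S(add(S(add(Z, mul(SZ, SSZ))), mul(SZ, SSZ)))
  [5] S(S(add(add(Z, mul(SZ, SSZ)), mul(SZ, SSZ))))
  [6] S(S(add(mul(SZ, SSZ), mul(SZ, SSZ))))
  [7] S(S(add(add(SSZ, mul(Z, SSZ)), mul(SZ, SSZ))))
  [8] S(S(add(S(add(SZ, mul(Z, SSZ))), mul(SZ, SSZ))))
  [9] S(S(S(add(add(SZ, mul(Z, SSZ)), mul(SZ, SSZ)))))
  [10] S(S(S(add(S(add(Z, mul(Z, SSZ))), mul(SZ, SSZ)))))
  [11] S(S(S(S(add(add(Z, mul(Z, SSZ)), mul(SZ, SSZ))))))
  [12] S(S(S(S(add(mul(Z, SSZ), mul(SZ, SSZ))))))
  [13] S(S(S(S(add(Z, mul(SZ, SSZ))))))
  [14] S(S(S(S(mul(SZ, SSZ)))))
  [15] S(S(S(S(add(SSZ, mul(Z, SSZ))))))
  [16] S(S(S(S(S(add(SZ, mul(Z, SSZ)))))))
  [17] S(S(S(S(S(S(add(Z, mul(Z, SSZ))))))))
  [18] S(S(S(S(S(S(mul(Z, SSZ)))))))
  [19] S^6(Z)

Answer: normal form = S^6(Z)  (in 19 steps)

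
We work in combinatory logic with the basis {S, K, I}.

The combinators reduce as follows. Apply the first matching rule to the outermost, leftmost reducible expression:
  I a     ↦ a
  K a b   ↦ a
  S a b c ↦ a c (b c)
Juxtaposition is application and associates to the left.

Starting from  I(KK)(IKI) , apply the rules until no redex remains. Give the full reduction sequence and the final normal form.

  start: I(KK)(IKI)
  step 1: KK(IKI)
  step 2: K

Answer: normal form = K  (in 2 steps)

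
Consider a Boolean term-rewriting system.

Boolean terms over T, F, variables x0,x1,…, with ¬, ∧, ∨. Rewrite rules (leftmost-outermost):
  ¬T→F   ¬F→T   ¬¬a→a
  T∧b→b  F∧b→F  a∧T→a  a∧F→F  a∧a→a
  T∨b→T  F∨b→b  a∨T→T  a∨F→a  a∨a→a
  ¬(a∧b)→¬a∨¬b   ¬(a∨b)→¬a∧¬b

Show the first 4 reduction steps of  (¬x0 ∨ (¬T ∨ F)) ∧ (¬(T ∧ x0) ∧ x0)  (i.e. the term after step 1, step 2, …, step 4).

  start: (¬x0 ∨ (¬T ∨ F)) ∧ (¬(T ∧ x0) ∧ x0)
  →1  (¬x0 ∨ ¬T) ∧ (¬(T ∧ x0) ∧ x0)
  →2  (¬x0 ∨ F) ∧ (¬(T ∧ x0) ∧ x0)
  →3  ¬x0 ∧ (¬(T ∧ x0) ∧ x0)
  →4  ¬x0 ∧ ((¬T ∨ ¬x0) ∧ x0)

Answer: after 4 steps: ¬x0 ∧ ((¬T ∨ ¬x0) ∧ x0)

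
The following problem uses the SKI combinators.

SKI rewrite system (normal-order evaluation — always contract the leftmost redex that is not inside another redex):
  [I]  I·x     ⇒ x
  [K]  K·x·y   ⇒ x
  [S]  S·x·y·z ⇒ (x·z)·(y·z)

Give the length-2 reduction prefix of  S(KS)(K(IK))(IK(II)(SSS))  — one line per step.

  start: S(KS)(K(IK))(IK(II)(SSS))
  →1  KS(IK(II)(SSS))(K(IK)(IK(II)(SSS)))
  →2  S(K(IK)(IK(II)(SSS)))

Answer: after 2 steps: S(K(IK)(IK(II)(SSS)))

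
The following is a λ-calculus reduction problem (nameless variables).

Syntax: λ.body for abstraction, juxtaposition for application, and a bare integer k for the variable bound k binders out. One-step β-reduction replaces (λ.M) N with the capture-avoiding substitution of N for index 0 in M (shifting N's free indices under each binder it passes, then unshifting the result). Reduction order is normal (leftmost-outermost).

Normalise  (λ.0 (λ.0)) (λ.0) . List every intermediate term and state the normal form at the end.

Answer: normal form = λ.0  (in 2 steps)

Working:
  start: (λ.0 (λ.0)) (λ.0)
  step 1: (λ.0) (λ.0)
  step 2: λ.0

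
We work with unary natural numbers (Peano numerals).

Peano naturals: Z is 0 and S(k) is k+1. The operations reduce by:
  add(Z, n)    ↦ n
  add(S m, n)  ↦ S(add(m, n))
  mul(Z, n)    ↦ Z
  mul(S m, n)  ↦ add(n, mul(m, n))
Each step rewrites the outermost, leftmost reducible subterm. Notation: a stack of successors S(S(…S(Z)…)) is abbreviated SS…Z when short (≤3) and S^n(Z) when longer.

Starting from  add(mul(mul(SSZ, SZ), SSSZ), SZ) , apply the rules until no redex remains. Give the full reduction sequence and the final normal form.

  start: add(mul(mul(SSZ, SZ), SSSZ), SZ)
  [1] add(mul(add(SZ, mul(SZ, SZ)), SSSZ), SZ)
  [2] add(mul(S(add(Z, mul(SZ, SZ))), SSSZ), SZ)
  [3] add(add(SSSZ, mul(add(Z, mul(SZ, SZ)), SSSZ)), SZ)
  [4] add(S(add(SSZ, mul(add(Z, mul(SZ, SZ)), SSSZ))), SZ)
  [5] S(add(add(SSZ, mul(add(Z, mul(SZ, SZ)), SSSZ)), SZ))
  [6] S(add(S(add(SZ, mul(add(Z, mul(SZ, SZ)), SSSZ))), SZ))
  [7] S(S(add(add(SZ, mul(add(Z, mul(SZ, SZ)), SSSZ)), SZ)))
  [8] S(S(add(S(add(Z, mul(add(Z, mul(SZ, SZ)), SSSZ))), SZ)))
  [9] S(S(S(add(add(Z, mul(add(Z, mul(SZ, SZ)), SSSZ)), SZ))))
  [10] S(S(S(add(mul(add(Z, mul(SZ, SZ)), SSSZ), SZ))))
  [11] S(S(S(add(mul(mul(SZ, SZ), SSSZ), SZ))))
  [12] S(S(S(add(mul(add(SZ, mul(Z, SZ)), SSSZ), SZ))))
  [13] S(S(S(add(mul(S(add(Z, mul(Z, SZ))), SSSZ), SZ))))
  [14] S(S(S(add(add(SSSZ, mul(add(Z, mul(Z, SZ)), SSSZ)), SZ))))
  [15] S(S(S(add(S(add(SSZ, mul(add(Z, mul(Z, SZ)), SSSZ))), SZ))))
  [16] S(S(S(S(add(add(SSZ, mul(add(Z, mul(Z, SZ)), SSSZ)), SZ)))))
  [17] S(S(S(S(add(S(add(SZ, mul(add(Z, mul(Z, SZ)), SSSZ))), SZ)))))
  [18] S(S(S(S(S(add(add(SZ, mul(add(Z, mul(Z, SZ)), SSSZ)), SZ))))))
  [19] S(S(S(S(S(add(S(add(Z, mul(add(Z, mul(Z, SZ)), SSSZ))), SZ))))))
  [20] S(S(S(S(S(S(add(add(Z, mul(add(Z, mul(Z, SZ)), SSSZ)), SZ)))))))
  [21] S(S(S(S(S(S(add(mul(add(Z, mul(Z, SZ)), SSSZ), SZ)))))))
  [22] S(S(S(S(S(S(add(mul(mul(Z, SZ), SSSZ), SZ)))))))
  [23] S(S(S(S(S(S(add(mul(Z, SSSZ), SZ)))))))
  [24] S(S(S(S(S(S(add(Z, SZ)))))))
  [25] S^7(Z)

Answer: normal form = S^7(Z)  (in 25 steps)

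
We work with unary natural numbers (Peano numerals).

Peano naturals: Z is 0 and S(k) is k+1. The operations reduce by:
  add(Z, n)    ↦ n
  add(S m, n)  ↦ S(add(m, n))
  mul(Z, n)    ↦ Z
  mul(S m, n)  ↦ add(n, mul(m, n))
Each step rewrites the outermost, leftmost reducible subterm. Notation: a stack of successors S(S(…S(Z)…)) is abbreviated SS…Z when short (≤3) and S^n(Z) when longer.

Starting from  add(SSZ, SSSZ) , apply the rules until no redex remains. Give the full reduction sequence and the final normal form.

Answer: normal form = S^5(Z)  (in 3 steps)

Reduction:
  start: add(SSZ, SSSZ)
  →1  S(add(SZ, SSSZ))
  →2  S(S(add(Z, SSSZ)))
  →3  S^5(Z)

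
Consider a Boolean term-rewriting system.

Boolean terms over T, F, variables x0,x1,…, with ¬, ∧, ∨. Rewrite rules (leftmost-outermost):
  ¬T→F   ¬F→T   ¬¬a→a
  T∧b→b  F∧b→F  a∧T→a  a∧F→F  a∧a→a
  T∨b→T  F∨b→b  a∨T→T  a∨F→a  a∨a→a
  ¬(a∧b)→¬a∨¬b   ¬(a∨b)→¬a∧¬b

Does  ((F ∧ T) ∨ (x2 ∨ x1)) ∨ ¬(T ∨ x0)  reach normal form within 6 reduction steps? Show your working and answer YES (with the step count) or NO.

Answer: YES — reaches normal form x2 ∨ x1 in 6 ≤ 6 steps

Derivation:
  start: ((F ∧ T) ∨ (x2 ∨ x1)) ∨ ¬(T ∨ x0)
  →1  (F ∨ (x2 ∨ x1)) ∨ ¬(T ∨ x0)
  →2  (x2 ∨ x1) ∨ ¬(T ∨ x0)
  →3  (x2 ∨ x1) ∨ (¬T ∧ ¬x0)
  →4  (x2 ∨ x1) ∨ (F ∧ ¬x0)
  →5  (x2 ∨ x1) ∨ F
  →6  x2 ∨ x1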